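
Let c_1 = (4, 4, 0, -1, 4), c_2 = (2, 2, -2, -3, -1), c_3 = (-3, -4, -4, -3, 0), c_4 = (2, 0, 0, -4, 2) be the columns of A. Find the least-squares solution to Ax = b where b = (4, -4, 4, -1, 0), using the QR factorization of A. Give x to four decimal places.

x = (-1.0500, -0.6471, -0.9036, 1.9784)

c_1 = (4, 4, 0, -1, 4); ‖c_1‖ = 7.0000, so q_1 = (0.5714, 0.5714, 0.0000, -0.1429, 0.5714).
q_1·c_2 = 0.5714·2 + 0.5714·2 + 0.0000·(-2) + (-0.1429)·(-3) + 0.5714·(-1) = 2.1429.
u_2 = c_2 − 2.1429·q_1 = (0.7755, 0.7755, -2.0000, -2.6939, -2.2245).
‖u_2‖ = 4.1723, so q_2 = (0.1859, 0.1859, -0.4794, -0.6457, -0.5332).
q_1·c_3 = 0.5714·(-3) + 0.5714·(-4) + 0.0000·(-4) + (-0.1429)·(-3) + 0.5714·0 = -3.5714; q_2·c_3 = 0.1859·(-3) + 0.1859·(-4) + (-0.4794)·(-4) + (-0.6457)·(-3) + (-0.5332)·0 = 2.5533.
u_3 = c_3 + 3.5714·q_1 − 2.5533·q_2 = (-1.4338, -2.4338, -2.7761, -1.8617, 3.4021).
‖u_3‖ = 5.5431, so q_3 = (-0.2587, -0.4391, -0.5008, -0.3359, 0.6138).
q_1·c_4 = 0.5714·2 + 0.5714·0 + 0.0000·0 + (-0.1429)·(-4) + 0.5714·2 = 2.8571; q_2·c_4 = 0.1859·2 + 0.1859·0 + (-0.4794)·0 + (-0.6457)·(-4) + (-0.5332)·2 = 1.8881; q_3·c_4 = (-0.2587)·2 + (-0.4391)·0 + (-0.5008)·0 + (-0.3359)·(-4) + 0.6138·2 = 2.0536.
u_4 = c_4 − 2.8571·q_1 − 1.8881·q_2 − 2.0536·q_3 = (0.5476, -1.0819, 1.9335, -1.6831, 0.1135).
‖u_4‖ = 2.8381, so q_4 = (0.1929, -0.3812, 0.6813, -0.5930, 0.0400).
Qᵀb = (0.1429, -1.2717, -0.9458, 5.6148).
Back-substitute: x_4 = 5.6148/2.8381 = 1.9784.
x_3 = (-0.9458 − 2.0536·1.9784)/5.5431 = -0.9036.
x_2 = (-1.2717 − 2.5533·(-0.9036) − 1.8881·1.9784)/4.1723 = -0.6471.
x_1 = (0.1429 − 2.1429·(-0.6471) + 3.5714·(-0.9036) − 2.8571·1.9784)/7.0000 = -1.0500.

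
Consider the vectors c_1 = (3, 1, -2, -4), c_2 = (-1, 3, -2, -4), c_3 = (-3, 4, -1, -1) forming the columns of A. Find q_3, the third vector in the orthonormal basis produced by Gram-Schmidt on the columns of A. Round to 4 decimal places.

c_1 = (3, 1, -2, -4); ‖c_1‖ = 5.4772, so q_1 = (0.5477, 0.1826, -0.3651, -0.7303).
q_1·c_2 = 0.5477·(-1) + 0.1826·3 + (-0.3651)·(-2) + (-0.7303)·(-4) = 3.6515.
u_2 = c_2 − 3.6515·q_1 = (-3.0000, 2.3333, -0.6667, -1.3333).
‖u_2‖ = 4.0825, so q_2 = (-0.7348, 0.5715, -0.1633, -0.3266).
q_1·c_3 = 0.5477·(-3) + 0.1826·4 + (-0.3651)·(-1) + (-0.7303)·(-1) = 0.1826; q_2·c_3 = (-0.7348)·(-3) + 0.5715·4 + (-0.1633)·(-1) + (-0.3266)·(-1) = 4.9806.
u_3 = c_3 − 0.1826·q_1 − 4.9806·q_2 = (0.5600, 1.1200, -0.1200, 0.7600).
‖u_3‖ = 1.4697, so q_3 = (0.3810, 0.7621, -0.0816, 0.5171).

q_3 = (0.3810, 0.7621, -0.0816, 0.5171)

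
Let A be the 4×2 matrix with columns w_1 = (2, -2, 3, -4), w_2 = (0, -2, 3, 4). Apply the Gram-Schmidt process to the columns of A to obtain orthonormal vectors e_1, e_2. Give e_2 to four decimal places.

e_1 = w_1/‖w_1‖ = (2, -2, 3, -4)/5.7446 = (0.3482, -0.3482, 0.5222, -0.6963).
r_{12} = e_1·w_2 = -0.5222.
u_2 = w_2 + 0.5222·e_1 = (0.1818, -2.1818, 3.2727, 3.6364).
‖u_2‖ = 5.3598, so e_2 = (0.0339, -0.4071, 0.6106, 0.6785).

e_2 = (0.0339, -0.4071, 0.6106, 0.6785)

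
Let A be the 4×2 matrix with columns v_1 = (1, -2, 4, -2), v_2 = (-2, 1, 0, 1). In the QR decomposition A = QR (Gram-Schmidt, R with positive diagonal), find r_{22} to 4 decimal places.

q_1 = v_1/‖v_1‖ = (1, -2, 4, -2)/5.0000 = (0.2000, -0.4000, 0.8000, -0.4000).
r_{12} = q_1·v_2 = -1.2000.
u_2 = v_2 + 1.2000·q_1 = (-1.7600, 0.5200, 0.9600, 0.5200).
r_{22} = ‖u_2‖ = 2.1354.

r_{22} = 2.1354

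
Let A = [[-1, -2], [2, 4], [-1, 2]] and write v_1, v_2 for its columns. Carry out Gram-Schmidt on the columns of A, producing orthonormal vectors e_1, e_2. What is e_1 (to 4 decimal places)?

v_1 = (-1, 2, -1); ‖v_1‖ = 2.4495, so e_1 = (-0.4082, 0.8165, -0.4082).

e_1 = (-0.4082, 0.8165, -0.4082)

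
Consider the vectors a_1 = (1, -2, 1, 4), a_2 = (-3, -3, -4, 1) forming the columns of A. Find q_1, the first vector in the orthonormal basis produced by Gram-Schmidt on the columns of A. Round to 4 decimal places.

q_1 = (0.2132, -0.4264, 0.2132, 0.8528)

a_1 = (1, -2, 1, 4); ‖a_1‖ = 4.6904, so q_1 = (0.2132, -0.4264, 0.2132, 0.8528).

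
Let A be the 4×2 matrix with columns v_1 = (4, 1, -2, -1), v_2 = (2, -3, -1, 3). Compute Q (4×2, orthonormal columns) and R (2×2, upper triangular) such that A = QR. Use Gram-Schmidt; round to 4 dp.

Q = [[0.8528, 0.2697], [0.2132, -0.6742], [-0.4264, -0.1348], [-0.2132, 0.6742]], R = [[4.6904, 0.8528], [0.0000, 4.7194]]

v_1 = (4, 1, -2, -1); ‖v_1‖ = 4.6904, so e_1 = (0.8528, 0.2132, -0.4264, -0.2132).
e_1·v_2 = 0.8528·2 + 0.2132·(-3) + (-0.4264)·(-1) + (-0.2132)·3 = 0.8528.
u_2 = v_2 − 0.8528·e_1 = (1.2727, -3.1818, -0.6364, 3.1818).
‖u_2‖ = 4.7194, so e_2 = (0.2697, -0.6742, -0.1348, 0.6742).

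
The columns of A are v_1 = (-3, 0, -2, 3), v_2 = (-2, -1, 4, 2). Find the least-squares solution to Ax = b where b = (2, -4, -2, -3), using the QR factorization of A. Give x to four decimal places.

v_1 = (-3, 0, -2, 3); ‖v_1‖ = 4.6904, so e_1 = (-0.6396, 0.0000, -0.4264, 0.6396).
e_1·v_2 = (-0.6396)·(-2) + 0.0000·(-1) + (-0.4264)·4 + 0.6396·2 = 0.8528.
u_2 = v_2 − 0.8528·e_1 = (-1.4545, -1.0000, 4.3636, 1.4545).
‖u_2‖ = 4.9267, so e_2 = (-0.2952, -0.2030, 0.8857, 0.2952).
Qᵀb = (-2.3452, -2.4357).
Back-substitute: x_2 = -2.4357/4.9267 = -0.4944.
x_1 = (-2.3452 − 0.8528·(-0.4944))/4.6904 = -0.4101.

x = (-0.4101, -0.4944)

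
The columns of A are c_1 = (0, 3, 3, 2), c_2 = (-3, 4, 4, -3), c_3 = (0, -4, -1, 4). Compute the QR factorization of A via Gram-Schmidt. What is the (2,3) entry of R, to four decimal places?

c_1 = (0, 3, 3, 2); ‖c_1‖ = 4.6904, so e_1 = (0.0000, 0.6396, 0.6396, 0.4264).
e_1·c_2 = 0.0000·(-3) + 0.6396·4 + 0.6396·4 + 0.4264·(-3) = 3.8376.
u_2 = c_2 − 3.8376·e_1 = (-3.0000, 1.5455, 1.5455, -4.6364).
‖u_2‖ = 5.9391, so e_2 = (-0.5051, 0.2602, 0.2602, -0.7807).
r_{23} = e_2·c_3 = -4.4237.

r_{23} = -4.4237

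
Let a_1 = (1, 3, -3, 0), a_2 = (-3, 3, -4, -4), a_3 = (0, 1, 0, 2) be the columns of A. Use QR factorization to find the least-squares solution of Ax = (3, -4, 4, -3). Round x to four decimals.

x = (0.1802, -0.8619, -2.9700)

q_1 = a_1/‖a_1‖ = (1, 3, -3, 0)/4.3589 = (0.2294, 0.6882, -0.6882, 0.0000).
r_{12} = q_1·a_2 = 4.1295.
u_2 = a_2 − 4.1295·q_1 = (-3.9474, 0.1579, -1.1579, -4.0000).
‖u_2‖ = 5.7400, so q_2 = (-0.6877, 0.0275, -0.2017, -0.6969).
r_{13} = q_1·a_3 = 0.6882; r_{23} = q_2·a_3 = -1.3662.
u_3 = a_3 − 0.6882·q_1 + 1.3662·q_2 = (-1.0974, 0.5639, 0.1981, 1.0479).
‖u_3‖ = 1.6309, so q_3 = (-0.6729, 0.3458, 0.1215, 0.6426).
Qᵀb = (-4.8177, -0.8894, -4.8436).
Back-substitute: x_3 = -4.8436/1.6309 = -2.9700.
x_2 = (-0.8894 + 1.3662·(-2.9700))/5.7400 = -0.8619.
x_1 = (-4.8177 − 4.1295·(-0.8619) − 0.6882·(-2.9700))/4.3589 = 0.1802.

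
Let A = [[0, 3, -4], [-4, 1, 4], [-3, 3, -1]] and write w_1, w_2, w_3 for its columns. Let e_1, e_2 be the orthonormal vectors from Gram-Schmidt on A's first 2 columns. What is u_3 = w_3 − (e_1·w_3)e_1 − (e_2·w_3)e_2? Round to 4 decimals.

u_3 = (0.3529, 0.3529, -0.4706)

e_1 = w_1/‖w_1‖ = (0, -4, -3)/5.0000 = (0.0000, -0.8000, -0.6000).
r_{12} = e_1·w_2 = -2.6000.
u_2 = w_2 + 2.6000·e_1 = (3.0000, -1.0800, 1.4400).
‖u_2‖ = 3.4986, so e_2 = (0.8575, -0.3087, 0.4116).
r_{13} = e_1·w_3 = -2.6000; r_{23} = e_2·w_3 = -5.0764.
u_3 = w_3 + 2.6000·e_1 + 5.0764·e_2 = (0.3529, 0.3529, -0.4706).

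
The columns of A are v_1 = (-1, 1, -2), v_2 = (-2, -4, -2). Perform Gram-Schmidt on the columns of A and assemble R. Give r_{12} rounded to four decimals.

r_{12} = 0.8165

q_1 = v_1/‖v_1‖ = (-1, 1, -2)/2.4495 = (-0.4082, 0.4082, -0.8165).
r_{12} = q_1·v_2 = 0.8165.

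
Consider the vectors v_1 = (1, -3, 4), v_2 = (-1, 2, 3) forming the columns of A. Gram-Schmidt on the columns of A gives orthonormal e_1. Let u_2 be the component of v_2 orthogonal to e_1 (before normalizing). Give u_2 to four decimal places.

u_2 = (-1.1923, 2.5769, 2.2308)

v_1 = (1, -3, 4); ‖v_1‖ = 5.0990, so e_1 = (0.1961, -0.5883, 0.7845).
e_1·v_2 = 0.1961·(-1) + (-0.5883)·2 + 0.7845·3 = 0.9806.
u_2 = v_2 − 0.9806·e_1 = (-1.1923, 2.5769, 2.2308).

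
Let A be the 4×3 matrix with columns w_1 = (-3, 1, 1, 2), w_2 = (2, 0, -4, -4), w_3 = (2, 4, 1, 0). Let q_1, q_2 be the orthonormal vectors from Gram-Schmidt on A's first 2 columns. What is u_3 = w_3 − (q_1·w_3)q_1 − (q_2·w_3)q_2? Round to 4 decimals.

q_1 = w_1/‖w_1‖ = (-3, 1, 1, 2)/3.8730 = (-0.7746, 0.2582, 0.2582, 0.5164).
r_{12} = q_1·w_2 = -4.6476.
u_2 = w_2 + 4.6476·q_1 = (-1.6000, 1.2000, -2.8000, -1.6000).
‖u_2‖ = 3.7947, so q_2 = (-0.4216, 0.3162, -0.7379, -0.4216).
r_{13} = q_1·w_3 = -0.2582; r_{23} = q_2·w_3 = -0.3162.
u_3 = w_3 + 0.2582·q_1 + 0.3162·q_2 = (1.6667, 4.1667, 0.8333, 0.0000).

u_3 = (1.6667, 4.1667, 0.8333, 0.0000)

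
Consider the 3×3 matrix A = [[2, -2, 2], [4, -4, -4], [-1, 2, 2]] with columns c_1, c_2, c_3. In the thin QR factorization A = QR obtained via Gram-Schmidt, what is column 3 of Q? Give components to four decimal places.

c_1 = (2, 4, -1); ‖c_1‖ = 4.5826, so e_1 = (0.4364, 0.8729, -0.2182).
e_1·c_2 = 0.4364·(-2) + 0.8729·(-4) + (-0.2182)·2 = -4.8008.
u_2 = c_2 + 4.8008·e_1 = (0.0952, 0.1905, 0.9524).
‖u_2‖ = 0.9759, so e_2 = (0.0976, 0.1952, 0.9759).
e_1·c_3 = 0.4364·2 + 0.8729·(-4) + (-0.2182)·2 = -3.0551; e_2·c_3 = 0.0976·2 + 0.1952·(-4) + 0.9759·2 = 1.3663.
u_3 = c_3 + 3.0551·e_1 − 1.3663·e_2 = (3.2000, -1.6000, 0.0000).
‖u_3‖ = 3.5777, so e_3 = (0.8944, -0.4472, 0.0000).

e_3 = (0.8944, -0.4472, 0.0000)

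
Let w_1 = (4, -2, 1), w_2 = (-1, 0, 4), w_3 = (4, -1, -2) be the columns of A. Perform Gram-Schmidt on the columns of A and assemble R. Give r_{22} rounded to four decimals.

r_{22} = 4.1231

e_1 = w_1/‖w_1‖ = (4, -2, 1)/4.5826 = (0.8729, -0.4364, 0.2182).
r_{12} = e_1·w_2 = 0.0000.
u_2 = w_2 + 0.0000·e_1 = (-1.0000, 0.0000, 4.0000).
r_{22} = ‖u_2‖ = 4.1231.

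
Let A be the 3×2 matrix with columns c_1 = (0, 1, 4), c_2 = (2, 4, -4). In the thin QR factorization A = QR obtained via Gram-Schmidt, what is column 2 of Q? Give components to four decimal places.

q_2 = (0.3812, 0.8969, -0.2242)

c_1 = (0, 1, 4); ‖c_1‖ = 4.1231, so q_1 = (0.0000, 0.2425, 0.9701).
q_1·c_2 = 0.0000·2 + 0.2425·4 + 0.9701·(-4) = -2.9104.
u_2 = c_2 + 2.9104·q_1 = (2.0000, 4.7059, -1.1765).
‖u_2‖ = 5.2468, so q_2 = (0.3812, 0.8969, -0.2242).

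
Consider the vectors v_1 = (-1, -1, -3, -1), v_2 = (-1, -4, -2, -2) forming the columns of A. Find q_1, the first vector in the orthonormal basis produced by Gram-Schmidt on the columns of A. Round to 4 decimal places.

q_1 = (-0.2887, -0.2887, -0.8660, -0.2887)

q_1 = v_1/‖v_1‖ = (-1, -1, -3, -1)/3.4641 = (-0.2887, -0.2887, -0.8660, -0.2887).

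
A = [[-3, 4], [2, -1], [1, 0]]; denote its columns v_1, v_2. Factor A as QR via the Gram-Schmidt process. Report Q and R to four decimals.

e_1 = v_1/‖v_1‖ = (-3, 2, 1)/3.7417 = (-0.8018, 0.5345, 0.2673).
r_{12} = e_1·v_2 = -3.7417.
u_2 = v_2 + 3.7417·e_1 = (1.0000, 1.0000, 1.0000).
‖u_2‖ = 1.7321, so e_2 = (0.5774, 0.5774, 0.5774).

Q = [[-0.8018, 0.5774], [0.5345, 0.5774], [0.2673, 0.5774]], R = [[3.7417, -3.7417], [0.0000, 1.7321]]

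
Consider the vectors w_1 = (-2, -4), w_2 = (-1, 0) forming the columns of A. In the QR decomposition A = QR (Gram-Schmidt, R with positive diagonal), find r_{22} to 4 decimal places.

q_1 = w_1/‖w_1‖ = (-2, -4)/4.4721 = (-0.4472, -0.8944).
r_{12} = q_1·w_2 = 0.4472.
u_2 = w_2 − 0.4472·q_1 = (-0.8000, 0.4000).
r_{22} = ‖u_2‖ = 0.8944.

r_{22} = 0.8944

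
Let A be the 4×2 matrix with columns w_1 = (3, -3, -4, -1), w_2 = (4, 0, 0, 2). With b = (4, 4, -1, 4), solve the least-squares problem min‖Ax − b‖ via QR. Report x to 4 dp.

e_1 = w_1/‖w_1‖ = (3, -3, -4, -1)/5.9161 = (0.5071, -0.5071, -0.6761, -0.1690).
r_{12} = e_1·w_2 = 1.6903.
u_2 = w_2 − 1.6903·e_1 = (3.1429, 0.8571, 1.1429, 2.2857).
‖u_2‖ = 4.1404, so e_2 = (0.7591, 0.2070, 0.2760, 0.5521).
Qᵀb = (0.0000, 5.7966).
Back-substitute: x_2 = 5.7966/4.1404 = 1.4000.
x_1 = (0.0000 − 1.6903·1.4000)/5.9161 = -0.4000.

x = (-0.4000, 1.4000)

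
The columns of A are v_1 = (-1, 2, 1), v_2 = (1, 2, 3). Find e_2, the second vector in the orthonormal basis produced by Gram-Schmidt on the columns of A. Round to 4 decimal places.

v_1 = (-1, 2, 1); ‖v_1‖ = 2.4495, so e_1 = (-0.4082, 0.8165, 0.4082).
e_1·v_2 = (-0.4082)·1 + 0.8165·2 + 0.4082·3 = 2.4495.
u_2 = v_2 − 2.4495·e_1 = (2.0000, 0.0000, 2.0000).
‖u_2‖ = 2.8284, so e_2 = (0.7071, 0.0000, 0.7071).

e_2 = (0.7071, 0.0000, 0.7071)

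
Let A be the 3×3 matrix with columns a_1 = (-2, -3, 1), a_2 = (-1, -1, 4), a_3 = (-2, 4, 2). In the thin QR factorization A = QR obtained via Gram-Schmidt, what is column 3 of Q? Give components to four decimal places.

a_1 = (-2, -3, 1); ‖a_1‖ = 3.7417, so e_1 = (-0.5345, -0.8018, 0.2673).
e_1·a_2 = (-0.5345)·(-1) + (-0.8018)·(-1) + 0.2673·4 = 2.4054.
u_2 = a_2 − 2.4054·e_1 = (0.2857, 0.9286, 3.3571).
‖u_2‖ = 3.4949, so e_2 = (0.0818, 0.2657, 0.9606).
e_1·a_3 = (-0.5345)·(-2) + (-0.8018)·4 + 0.2673·2 = -1.6036; e_2·a_3 = 0.0818·(-2) + 0.2657·4 + 0.9606·2 = 2.8204.
u_3 = a_3 + 1.6036·e_1 − 2.8204·e_2 = (-3.0877, 1.9649, -0.2807).
‖u_3‖ = 3.6707, so e_3 = (-0.8412, 0.5353, -0.0765).

e_3 = (-0.8412, 0.5353, -0.0765)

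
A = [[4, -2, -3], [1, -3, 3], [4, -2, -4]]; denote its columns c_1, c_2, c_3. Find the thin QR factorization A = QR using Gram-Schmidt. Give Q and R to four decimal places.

Q = [[0.6963, 0.1231, 0.7071], [0.1741, -0.9847, 0.0000], [0.6963, 0.1231, -0.7071]], R = [[5.7446, -3.3075, -4.3519], [0.0000, 2.4618, -3.8158], [0.0000, 0.0000, 0.7071]]

c_1 = (4, 1, 4); ‖c_1‖ = 5.7446, so e_1 = (0.6963, 0.1741, 0.6963).
e_1·c_2 = 0.6963·(-2) + 0.1741·(-3) + 0.6963·(-2) = -3.3075.
u_2 = c_2 + 3.3075·e_1 = (0.3030, -2.4242, 0.3030).
‖u_2‖ = 2.4618, so e_2 = (0.1231, -0.9847, 0.1231).
e_1·c_3 = 0.6963·(-3) + 0.1741·3 + 0.6963·(-4) = -4.3519; e_2·c_3 = 0.1231·(-3) + (-0.9847)·3 + 0.1231·(-4) = -3.8158.
u_3 = c_3 + 4.3519·e_1 + 3.8158·e_2 = (0.5000, 0.0000, -0.5000).
‖u_3‖ = 0.7071, so e_3 = (0.7071, 0.0000, -0.7071).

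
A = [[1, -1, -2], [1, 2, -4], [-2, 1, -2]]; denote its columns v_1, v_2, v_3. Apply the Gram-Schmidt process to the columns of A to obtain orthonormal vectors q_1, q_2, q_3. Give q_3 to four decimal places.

v_1 = (1, 1, -2); ‖v_1‖ = 2.4495, so q_1 = (0.4082, 0.4082, -0.8165).
q_1·v_2 = 0.4082·(-1) + 0.4082·2 + (-0.8165)·1 = -0.4082.
u_2 = v_2 + 0.4082·q_1 = (-0.8333, 2.1667, 0.6667).
‖u_2‖ = 2.4152, so q_2 = (-0.3450, 0.8971, 0.2760).
q_1·v_3 = 0.4082·(-2) + 0.4082·(-4) + (-0.8165)·(-2) = -0.8165; q_2·v_3 = (-0.3450)·(-2) + 0.8971·(-4) + 0.2760·(-2) = -3.4503.
u_3 = v_3 + 0.8165·q_1 + 3.4503·q_2 = (-2.8571, -0.5714, -1.7143).
‖u_3‖ = 3.3806, so q_3 = (-0.8452, -0.1690, -0.5071).

q_3 = (-0.8452, -0.1690, -0.5071)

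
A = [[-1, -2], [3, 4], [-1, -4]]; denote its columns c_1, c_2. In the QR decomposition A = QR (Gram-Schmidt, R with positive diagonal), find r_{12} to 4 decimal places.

r_{12} = 5.4272

e_1 = c_1/‖c_1‖ = (-1, 3, -1)/3.3166 = (-0.3015, 0.9045, -0.3015).
r_{12} = e_1·c_2 = 5.4272.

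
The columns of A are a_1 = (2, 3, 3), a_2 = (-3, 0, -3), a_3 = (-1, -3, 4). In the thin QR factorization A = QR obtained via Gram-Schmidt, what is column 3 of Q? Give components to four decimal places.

e_3 = (-0.6882, -0.2294, 0.6882)

a_1 = (2, 3, 3); ‖a_1‖ = 4.6904, so e_1 = (0.4264, 0.6396, 0.6396).
e_1·a_2 = 0.4264·(-3) + 0.6396·0 + 0.6396·(-3) = -3.1980.
u_2 = a_2 + 3.1980·e_1 = (-1.6364, 2.0455, -0.9545).
‖u_2‖ = 2.7880, so e_2 = (-0.5869, 0.7337, -0.3424).
e_1·a_3 = 0.4264·(-1) + 0.6396·(-3) + 0.6396·4 = 0.2132; e_2·a_3 = (-0.5869)·(-1) + 0.7337·(-3) + (-0.3424)·4 = -2.9836.
u_3 = a_3 − 0.2132·e_1 + 2.9836·e_2 = (-2.8421, -0.9474, 2.8421).
‖u_3‖ = 4.1295, so e_3 = (-0.6882, -0.2294, 0.6882).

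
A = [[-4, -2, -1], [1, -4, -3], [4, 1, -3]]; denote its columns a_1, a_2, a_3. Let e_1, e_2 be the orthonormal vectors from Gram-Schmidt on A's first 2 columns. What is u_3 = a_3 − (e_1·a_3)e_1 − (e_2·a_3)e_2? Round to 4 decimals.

a_1 = (-4, 1, 4); ‖a_1‖ = 5.7446, so e_1 = (-0.6963, 0.1741, 0.6963).
e_1·a_2 = (-0.6963)·(-2) + 0.1741·(-4) + 0.6963·1 = 1.3926.
u_2 = a_2 − 1.3926·e_1 = (-1.0303, -4.2424, 0.0303).
‖u_2‖ = 4.3658, so e_2 = (-0.2360, -0.9717, 0.0069).
e_1·a_3 = (-0.6963)·(-1) + 0.1741·(-3) + 0.6963·(-3) = -1.9149; e_2·a_3 = (-0.2360)·(-1) + (-0.9717)·(-3) + 0.0069·(-3) = 3.1304.
u_3 = a_3 + 1.9149·e_1 − 3.1304·e_2 = (-1.5946, 0.3752, -1.6884).

u_3 = (-1.5946, 0.3752, -1.6884)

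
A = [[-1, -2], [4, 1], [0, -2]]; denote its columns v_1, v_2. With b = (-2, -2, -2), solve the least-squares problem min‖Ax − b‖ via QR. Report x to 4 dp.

v_1 = (-1, 4, 0); ‖v_1‖ = 4.1231, so e_1 = (-0.2425, 0.9701, 0.0000).
e_1·v_2 = (-0.2425)·(-2) + 0.9701·1 + 0.0000·(-2) = 1.4552.
u_2 = v_2 − 1.4552·e_1 = (-1.6471, -0.4118, -2.0000).
‖u_2‖ = 2.6234, so e_2 = (-0.6278, -0.1570, -0.7624).
Qᵀb = (-1.4552, 3.0943).
Back-substitute: x_2 = 3.0943/2.6234 = 1.1795.
x_1 = (-1.4552 − 1.4552·1.1795)/4.1231 = -0.7692.

x = (-0.7692, 1.1795)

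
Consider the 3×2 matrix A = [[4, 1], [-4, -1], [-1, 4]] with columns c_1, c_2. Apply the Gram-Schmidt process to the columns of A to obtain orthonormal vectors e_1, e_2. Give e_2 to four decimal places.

e_2 = (0.1231, -0.1231, 0.9847)

c_1 = (4, -4, -1); ‖c_1‖ = 5.7446, so e_1 = (0.6963, -0.6963, -0.1741).
e_1·c_2 = 0.6963·1 + (-0.6963)·(-1) + (-0.1741)·4 = 0.6963.
u_2 = c_2 − 0.6963·e_1 = (0.5152, -0.5152, 4.1212).
‖u_2‖ = 4.1851, so e_2 = (0.1231, -0.1231, 0.9847).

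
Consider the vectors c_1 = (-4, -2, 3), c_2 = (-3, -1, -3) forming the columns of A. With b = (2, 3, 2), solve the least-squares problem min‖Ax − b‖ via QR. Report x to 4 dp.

x = (-0.1464, -0.7510)

c_1 = (-4, -2, 3); ‖c_1‖ = 5.3852, so q_1 = (-0.7428, -0.3714, 0.5571).
q_1·c_2 = (-0.7428)·(-3) + (-0.3714)·(-1) + 0.5571·(-3) = 0.9285.
u_2 = c_2 − 0.9285·q_1 = (-2.3103, -0.6552, -3.5172).
‖u_2‖ = 4.2589, so q_2 = (-0.5425, -0.1538, -0.8259).
Qᵀb = (-1.4856, -3.1982).
Back-substitute: x_2 = -3.1982/4.2589 = -0.7510.
x_1 = (-1.4856 − 0.9285·(-0.7510))/5.3852 = -0.1464.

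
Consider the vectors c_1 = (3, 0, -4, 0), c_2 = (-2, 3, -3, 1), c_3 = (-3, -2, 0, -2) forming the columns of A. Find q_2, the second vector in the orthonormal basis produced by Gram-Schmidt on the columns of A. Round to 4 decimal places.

c_1 = (3, 0, -4, 0); ‖c_1‖ = 5.0000, so q_1 = (0.6000, 0.0000, -0.8000, 0.0000).
q_1·c_2 = 0.6000·(-2) + 0.0000·3 + (-0.8000)·(-3) + 0.0000·1 = 1.2000.
u_2 = c_2 − 1.2000·q_1 = (-2.7200, 3.0000, -2.0400, 1.0000).
‖u_2‖ = 4.6433, so q_2 = (-0.5858, 0.6461, -0.4393, 0.2154).

q_2 = (-0.5858, 0.6461, -0.4393, 0.2154)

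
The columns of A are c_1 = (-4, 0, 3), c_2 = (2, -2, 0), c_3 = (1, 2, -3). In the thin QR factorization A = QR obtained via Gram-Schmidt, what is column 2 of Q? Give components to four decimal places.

q_2 = (0.3087, -0.8575, 0.4116)

q_1 = c_1/‖c_1‖ = (-4, 0, 3)/5.0000 = (-0.8000, 0.0000, 0.6000).
r_{12} = q_1·c_2 = -1.6000.
u_2 = c_2 + 1.6000·q_1 = (0.7200, -2.0000, 0.9600).
‖u_2‖ = 2.3324, so q_2 = (0.3087, -0.8575, 0.4116).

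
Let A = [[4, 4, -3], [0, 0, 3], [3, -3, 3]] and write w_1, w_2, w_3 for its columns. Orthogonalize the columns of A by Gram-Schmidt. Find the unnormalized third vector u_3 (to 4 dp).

w_1 = (4, 0, 3); ‖w_1‖ = 5.0000, so e_1 = (0.8000, 0.0000, 0.6000).
e_1·w_2 = 0.8000·4 + 0.0000·0 + 0.6000·(-3) = 1.4000.
u_2 = w_2 − 1.4000·e_1 = (2.8800, 0.0000, -3.8400).
‖u_2‖ = 4.8000, so e_2 = (0.6000, 0.0000, -0.8000).
e_1·w_3 = 0.8000·(-3) + 0.0000·3 + 0.6000·3 = -0.6000; e_2·w_3 = 0.6000·(-3) + 0.0000·3 + (-0.8000)·3 = -4.2000.
u_3 = w_3 + 0.6000·e_1 + 4.2000·e_2 = (0.0000, 3.0000, 0.0000).

u_3 = (0.0000, 3.0000, 0.0000)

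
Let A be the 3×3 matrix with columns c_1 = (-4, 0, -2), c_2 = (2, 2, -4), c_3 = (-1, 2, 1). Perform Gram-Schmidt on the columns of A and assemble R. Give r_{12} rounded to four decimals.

c_1 = (-4, 0, -2); ‖c_1‖ = 4.4721, so e_1 = (-0.8944, 0.0000, -0.4472).
r_{12} = e_1·c_2 = 0.0000.

r_{12} = 0.0000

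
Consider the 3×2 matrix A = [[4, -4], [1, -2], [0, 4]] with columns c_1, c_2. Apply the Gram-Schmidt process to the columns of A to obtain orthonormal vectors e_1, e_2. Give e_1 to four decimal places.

e_1 = c_1/‖c_1‖ = (4, 1, 0)/4.1231 = (0.9701, 0.2425, 0.0000).

e_1 = (0.9701, 0.2425, 0.0000)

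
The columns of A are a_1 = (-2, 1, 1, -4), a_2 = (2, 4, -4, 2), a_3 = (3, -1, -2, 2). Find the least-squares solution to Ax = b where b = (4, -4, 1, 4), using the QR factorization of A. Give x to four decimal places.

x = (-0.9054, -0.6872, 0.9016)

a_1 = (-2, 1, 1, -4); ‖a_1‖ = 4.6904, so q_1 = (-0.4264, 0.2132, 0.2132, -0.8528).
q_1·a_2 = (-0.4264)·2 + 0.2132·4 + 0.2132·(-4) + (-0.8528)·2 = -2.5584.
u_2 = a_2 + 2.5584·q_1 = (0.9091, 4.5455, -3.4545, -0.1818).
‖u_2‖ = 5.7840, so q_2 = (0.1572, 0.7859, -0.5973, -0.0314).
q_1·a_3 = (-0.4264)·3 + 0.2132·(-1) + 0.2132·(-2) + (-0.8528)·2 = -3.6244; q_2·a_3 = 0.1572·3 + 0.7859·(-1) + (-0.5973)·(-2) + (-0.0314)·2 = 0.8173.
u_3 = a_3 + 3.6244·q_1 − 0.8173·q_2 = (1.3261, -0.8696, -0.7391, -1.0652).
‖u_3‖ = 2.0483, so q_3 = (0.6474, -0.4245, -0.3608, -0.5200).
Qᵀb = (-5.7564, -3.2378, 1.8467).
Back-substitute: x_3 = 1.8467/2.0483 = 0.9016.
x_2 = (-3.2378 − 0.8173·0.9016)/5.7840 = -0.6872.
x_1 = (-5.7564 + 2.5584·(-0.6872) + 3.6244·0.9016)/4.6904 = -0.9054.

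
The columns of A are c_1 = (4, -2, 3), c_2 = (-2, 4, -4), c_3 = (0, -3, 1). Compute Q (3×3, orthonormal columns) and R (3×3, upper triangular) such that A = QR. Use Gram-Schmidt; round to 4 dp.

c_1 = (4, -2, 3); ‖c_1‖ = 5.3852, so q_1 = (0.7428, -0.3714, 0.5571).
q_1·c_2 = 0.7428·(-2) + (-0.3714)·4 + 0.5571·(-4) = -5.1995.
u_2 = c_2 + 5.1995·q_1 = (1.8621, 2.0690, -1.1034).
‖u_2‖ = 2.9942, so q_2 = (0.6219, 0.6910, -0.3685).
q_1·c_3 = 0.7428·0 + (-0.3714)·(-3) + 0.5571·1 = 1.6713; q_2·c_3 = 0.6219·0 + 0.6910·(-3) + (-0.3685)·1 = -2.4415.
u_3 = c_3 − 1.6713·q_1 + 2.4415·q_2 = (0.2769, -0.6923, -0.8308).
‖u_3‖ = 1.1163, so q_3 = (0.2481, -0.6202, -0.7442).

Q = [[0.7428, 0.6219, 0.2481], [-0.3714, 0.6910, -0.6202], [0.5571, -0.3685, -0.7442]], R = [[5.3852, -5.1995, 1.6713], [0.0000, 2.9942, -2.4415], [0.0000, 0.0000, 1.1163]]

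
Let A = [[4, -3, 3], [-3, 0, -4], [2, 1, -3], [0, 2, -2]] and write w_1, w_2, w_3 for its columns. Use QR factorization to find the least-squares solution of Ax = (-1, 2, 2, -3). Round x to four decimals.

x = (-0.1356, -0.8206, -0.5707)

e_1 = w_1/‖w_1‖ = (4, -3, 2, 0)/5.3852 = (0.7428, -0.5571, 0.3714, 0.0000).
r_{12} = e_1·w_2 = -1.8570.
u_2 = w_2 + 1.8570·e_1 = (-1.6207, -1.0345, 1.6897, 2.0000).
‖u_2‖ = 3.2483, so e_2 = (-0.4989, -0.3185, 0.5202, 0.6157).
r_{13} = e_1·w_3 = 3.3425; r_{23} = e_2·w_3 = -3.0148.
u_3 = w_3 − 3.3425·e_1 + 3.0148·e_2 = (-0.9869, -3.0980, -2.6732, -0.1438).
‖u_3‖ = 4.2117, so e_3 = (-0.2343, -0.7356, -0.6347, -0.0341).
Qᵀb = (-1.1142, -0.9448, -2.4038).
Back-substitute: x_3 = -2.4038/4.2117 = -0.5707.
x_2 = (-0.9448 + 3.0148·(-0.5707))/3.2483 = -0.8206.
x_1 = (-1.1142 + 1.8570·(-0.8206) − 3.3425·(-0.5707))/5.3852 = -0.1356.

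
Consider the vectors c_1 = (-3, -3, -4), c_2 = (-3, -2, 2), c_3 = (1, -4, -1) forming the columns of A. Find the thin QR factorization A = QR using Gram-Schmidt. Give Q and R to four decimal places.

c_1 = (-3, -3, -4); ‖c_1‖ = 5.8310, so q_1 = (-0.5145, -0.5145, -0.6860).
q_1·c_2 = (-0.5145)·(-3) + (-0.5145)·(-2) + (-0.6860)·2 = 1.2005.
u_2 = c_2 − 1.2005·q_1 = (-2.3824, -1.3824, 2.8235).
‖u_2‖ = 3.9445, so q_2 = (-0.6040, -0.3505, 0.7158).
q_1·c_3 = (-0.5145)·1 + (-0.5145)·(-4) + (-0.6860)·(-1) = 2.2295; q_2·c_3 = (-0.6040)·1 + (-0.3505)·(-4) + 0.7158·(-1) = 0.0820.
u_3 = c_3 − 2.2295·q_1 − 0.0820·q_2 = (2.1966, -2.8242, 0.4707).
‖u_3‖ = 3.6087, so q_3 = (0.6087, -0.7826, 0.1304).

Q = [[-0.5145, -0.6040, 0.6087], [-0.5145, -0.3505, -0.7826], [-0.6860, 0.7158, 0.1304]], R = [[5.8310, 1.2005, 2.2295], [0.0000, 3.9445, 0.0820], [0.0000, 0.0000, 3.6087]]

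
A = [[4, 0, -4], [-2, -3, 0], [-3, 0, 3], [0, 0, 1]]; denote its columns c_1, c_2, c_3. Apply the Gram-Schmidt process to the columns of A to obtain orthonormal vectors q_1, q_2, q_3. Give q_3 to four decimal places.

c_1 = (4, -2, -3, 0); ‖c_1‖ = 5.3852, so q_1 = (0.7428, -0.3714, -0.5571, 0.0000).
q_1·c_2 = 0.7428·0 + (-0.3714)·(-3) + (-0.5571)·0 + 0.0000·0 = 1.1142.
u_2 = c_2 − 1.1142·q_1 = (-0.8276, -2.5862, 0.6207, 0.0000).
‖u_2‖ = 2.7854, so q_2 = (-0.2971, -0.9285, 0.2228, 0.0000).
q_1·c_3 = 0.7428·(-4) + (-0.3714)·0 + (-0.5571)·3 + 0.0000·1 = -4.6424; q_2·c_3 = (-0.2971)·(-4) + (-0.9285)·0 + 0.2228·3 + 0.0000·1 = 1.8570.
u_3 = c_3 + 4.6424·q_1 − 1.8570·q_2 = (0.0000, 0.0000, 0.0000, 1.0000).
‖u_3‖ = 1.0000, so q_3 = (0.0000, 0.0000, 0.0000, 1.0000).

q_3 = (0.0000, 0.0000, 0.0000, 1.0000)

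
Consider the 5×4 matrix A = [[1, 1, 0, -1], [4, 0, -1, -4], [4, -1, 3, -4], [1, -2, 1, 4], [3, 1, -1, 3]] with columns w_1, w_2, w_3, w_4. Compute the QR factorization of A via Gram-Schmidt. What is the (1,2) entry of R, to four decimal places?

r_{12} = -0.3050

q_1 = w_1/‖w_1‖ = (1, 4, 4, 1, 3)/6.5574 = (0.1525, 0.6100, 0.6100, 0.1525, 0.4575).
r_{12} = q_1·w_2 = -0.3050.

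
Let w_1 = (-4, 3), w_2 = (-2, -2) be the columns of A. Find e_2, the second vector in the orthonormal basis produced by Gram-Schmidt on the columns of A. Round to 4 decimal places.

e_1 = w_1/‖w_1‖ = (-4, 3)/5.0000 = (-0.8000, 0.6000).
r_{12} = e_1·w_2 = 0.4000.
u_2 = w_2 − 0.4000·e_1 = (-1.6800, -2.2400).
‖u_2‖ = 2.8000, so e_2 = (-0.6000, -0.8000).

e_2 = (-0.6000, -0.8000)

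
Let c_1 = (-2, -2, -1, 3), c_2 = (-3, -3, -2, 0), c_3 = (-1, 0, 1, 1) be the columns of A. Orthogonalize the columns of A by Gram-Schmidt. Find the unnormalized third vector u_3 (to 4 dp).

u_3 = (-0.8300, 0.1700, 0.9900, -0.1100)

c_1 = (-2, -2, -1, 3); ‖c_1‖ = 4.2426, so e_1 = (-0.4714, -0.4714, -0.2357, 0.7071).
e_1·c_2 = (-0.4714)·(-3) + (-0.4714)·(-3) + (-0.2357)·(-2) + 0.7071·0 = 3.2998.
u_2 = c_2 − 3.2998·e_1 = (-1.4444, -1.4444, -1.2222, -2.3333).
‖u_2‖ = 3.3333, so e_2 = (-0.4333, -0.4333, -0.3667, -0.7000).
e_1·c_3 = (-0.4714)·(-1) + (-0.4714)·0 + (-0.2357)·1 + 0.7071·1 = 0.9428; e_2·c_3 = (-0.4333)·(-1) + (-0.4333)·0 + (-0.3667)·1 + (-0.7000)·1 = -0.6333.
u_3 = c_3 − 0.9428·e_1 + 0.6333·e_2 = (-0.8300, 0.1700, 0.9900, -0.1100).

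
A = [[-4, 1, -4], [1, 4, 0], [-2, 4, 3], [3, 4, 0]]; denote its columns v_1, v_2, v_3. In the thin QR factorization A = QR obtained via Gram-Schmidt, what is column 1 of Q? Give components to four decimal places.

e_1 = (-0.7303, 0.1826, -0.3651, 0.5477)

v_1 = (-4, 1, -2, 3); ‖v_1‖ = 5.4772, so e_1 = (-0.7303, 0.1826, -0.3651, 0.5477).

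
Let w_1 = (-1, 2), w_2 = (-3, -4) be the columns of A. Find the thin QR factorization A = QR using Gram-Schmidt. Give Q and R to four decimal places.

Q = [[-0.4472, -0.8944], [0.8944, -0.4472]], R = [[2.2361, -2.2361], [0.0000, 4.4721]]

q_1 = w_1/‖w_1‖ = (-1, 2)/2.2361 = (-0.4472, 0.8944).
r_{12} = q_1·w_2 = -2.2361.
u_2 = w_2 + 2.2361·q_1 = (-4.0000, -2.0000).
‖u_2‖ = 4.4721, so q_2 = (-0.8944, -0.4472).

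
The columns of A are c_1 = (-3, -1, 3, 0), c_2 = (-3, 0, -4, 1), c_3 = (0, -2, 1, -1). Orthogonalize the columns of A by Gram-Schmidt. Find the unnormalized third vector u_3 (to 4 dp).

u_3 = (0.2165, -1.7629, -0.3711, -0.8351)

e_1 = c_1/‖c_1‖ = (-3, -1, 3, 0)/4.3589 = (-0.6882, -0.2294, 0.6882, 0.0000).
r_{12} = e_1·c_2 = -0.6882.
u_2 = c_2 + 0.6882·e_1 = (-3.4737, -0.1579, -3.5263, 1.0000).
‖u_2‖ = 5.0524, so e_2 = (-0.6875, -0.0313, -0.6980, 0.1979).
r_{13} = e_1·c_3 = 1.1471; r_{23} = e_2·c_3 = -0.8334.
u_3 = c_3 − 1.1471·e_1 + 0.8334·e_2 = (0.2165, -1.7629, -0.3711, -0.8351).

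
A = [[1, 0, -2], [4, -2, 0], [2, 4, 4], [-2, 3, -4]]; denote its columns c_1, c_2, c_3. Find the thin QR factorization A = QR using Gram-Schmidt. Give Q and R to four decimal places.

Q = [[0.2000, 0.0457, -0.5127], [0.8000, -0.1981, -0.3834], [0.4000, 0.8534, 0.3290], [-0.4000, 0.4800, -0.6942]], R = [[5.0000, -1.2000, 2.8000], [0.0000, 5.2498, 1.4020], [0.0000, 0.0000, 5.1181]]

c_1 = (1, 4, 2, -2); ‖c_1‖ = 5.0000, so q_1 = (0.2000, 0.8000, 0.4000, -0.4000).
q_1·c_2 = 0.2000·0 + 0.8000·(-2) + 0.4000·4 + (-0.4000)·3 = -1.2000.
u_2 = c_2 + 1.2000·q_1 = (0.2400, -1.0400, 4.4800, 2.5200).
‖u_2‖ = 5.2498, so q_2 = (0.0457, -0.1981, 0.8534, 0.4800).
q_1·c_3 = 0.2000·(-2) + 0.8000·0 + 0.4000·4 + (-0.4000)·(-4) = 2.8000; q_2·c_3 = 0.0457·(-2) + (-0.1981)·0 + 0.8534·4 + 0.4800·(-4) = 1.4020.
u_3 = c_3 − 2.8000·q_1 − 1.4020·q_2 = (-2.6241, -1.9623, 1.6836, -3.5530).
‖u_3‖ = 5.1181, so q_3 = (-0.5127, -0.3834, 0.3290, -0.6942).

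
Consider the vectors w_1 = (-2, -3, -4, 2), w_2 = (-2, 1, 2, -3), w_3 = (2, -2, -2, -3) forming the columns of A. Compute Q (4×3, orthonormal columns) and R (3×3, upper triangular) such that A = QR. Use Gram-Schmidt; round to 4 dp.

Q = [[-0.3482, -0.7768, 0.5229], [-0.5222, -0.0507, -0.3597], [-0.6963, 0.1182, -0.3389], [0.3482, -0.6164, -0.6945]], R = [[5.7446, -2.2630, 0.6963], [0.0000, 3.5887, 0.1604], [0.0000, 0.0000, 4.5265]]

w_1 = (-2, -3, -4, 2); ‖w_1‖ = 5.7446, so q_1 = (-0.3482, -0.5222, -0.6963, 0.3482).
q_1·w_2 = (-0.3482)·(-2) + (-0.5222)·1 + (-0.6963)·2 + 0.3482·(-3) = -2.2630.
u_2 = w_2 + 2.2630·q_1 = (-2.7879, -0.1818, 0.4242, -2.2121).
‖u_2‖ = 3.5887, so q_2 = (-0.7768, -0.0507, 0.1182, -0.6164).
q_1·w_3 = (-0.3482)·2 + (-0.5222)·(-2) + (-0.6963)·(-2) + 0.3482·(-3) = 0.6963; q_2·w_3 = (-0.7768)·2 + (-0.0507)·(-2) + 0.1182·(-2) + (-0.6164)·(-3) = 0.1604.
u_3 = w_3 − 0.6963·q_1 − 0.1604·q_2 = (2.3671, -1.6282, -1.5341, -3.1435).
‖u_3‖ = 4.5265, so q_3 = (0.5229, -0.3597, -0.3389, -0.6945).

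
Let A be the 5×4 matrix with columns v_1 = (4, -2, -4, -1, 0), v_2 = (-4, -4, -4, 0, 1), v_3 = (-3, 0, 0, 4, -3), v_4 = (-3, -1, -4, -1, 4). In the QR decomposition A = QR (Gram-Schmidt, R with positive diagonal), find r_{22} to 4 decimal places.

r_{22} = 6.8753

v_1 = (4, -2, -4, -1, 0); ‖v_1‖ = 6.0828, so e_1 = (0.6576, -0.3288, -0.6576, -0.1644, 0.0000).
e_1·v_2 = 0.6576·(-4) + (-0.3288)·(-4) + (-0.6576)·(-4) + (-0.1644)·0 + 0.0000·1 = 1.3152.
u_2 = v_2 − 1.3152·e_1 = (-4.8649, -3.5676, -3.1351, 0.2162, 1.0000).
r_{22} = ‖u_2‖ = 6.8753.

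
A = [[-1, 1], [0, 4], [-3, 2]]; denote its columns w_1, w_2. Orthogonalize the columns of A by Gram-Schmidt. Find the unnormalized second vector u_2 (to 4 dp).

e_1 = w_1/‖w_1‖ = (-1, 0, -3)/3.1623 = (-0.3162, 0.0000, -0.9487).
r_{12} = e_1·w_2 = -2.2136.
u_2 = w_2 + 2.2136·e_1 = (0.3000, 4.0000, -0.1000).

u_2 = (0.3000, 4.0000, -0.1000)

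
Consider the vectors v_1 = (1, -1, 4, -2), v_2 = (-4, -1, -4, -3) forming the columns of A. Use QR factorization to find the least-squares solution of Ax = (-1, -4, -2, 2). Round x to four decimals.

x = (-0.3285, 0.1364)

q_1 = v_1/‖v_1‖ = (1, -1, 4, -2)/4.6904 = (0.2132, -0.2132, 0.8528, -0.4264).
r_{12} = q_1·v_2 = -2.7716.
u_2 = v_2 + 2.7716·q_1 = (-3.4091, -1.5909, -1.6364, -4.1818).
‖u_2‖ = 5.8582, so q_2 = (-0.5819, -0.2716, -0.2793, -0.7138).
Qᵀb = (-1.9188, 0.7992).
Back-substitute: x_2 = 0.7992/5.8582 = 0.1364.
x_1 = (-1.9188 + 2.7716·0.1364)/4.6904 = -0.3285.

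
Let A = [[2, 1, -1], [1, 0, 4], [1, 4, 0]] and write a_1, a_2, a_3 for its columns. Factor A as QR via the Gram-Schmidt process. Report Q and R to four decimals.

e_1 = a_1/‖a_1‖ = (2, 1, 1)/2.4495 = (0.8165, 0.4082, 0.4082).
r_{12} = e_1·a_2 = 2.4495.
u_2 = a_2 − 2.4495·e_1 = (-1.0000, -1.0000, 3.0000).
‖u_2‖ = 3.3166, so e_2 = (-0.3015, -0.3015, 0.9045).
r_{13} = e_1·a_3 = 0.8165; r_{23} = e_2·a_3 = -0.9045.
u_3 = a_3 − 0.8165·e_1 + 0.9045·e_2 = (-1.9394, 3.3939, 0.4848).
‖u_3‖ = 3.9389, so e_3 = (-0.4924, 0.8616, 0.1231).

Q = [[0.8165, -0.3015, -0.4924], [0.4082, -0.3015, 0.8616], [0.4082, 0.9045, 0.1231]], R = [[2.4495, 2.4495, 0.8165], [0.0000, 3.3166, -0.9045], [0.0000, 0.0000, 3.9389]]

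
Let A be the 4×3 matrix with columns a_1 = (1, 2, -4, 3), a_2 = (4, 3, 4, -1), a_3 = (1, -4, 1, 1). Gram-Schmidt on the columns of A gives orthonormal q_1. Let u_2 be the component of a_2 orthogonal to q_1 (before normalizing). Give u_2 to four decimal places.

u_2 = (4.3000, 3.6000, 2.8000, -0.1000)

q_1 = a_1/‖a_1‖ = (1, 2, -4, 3)/5.4772 = (0.1826, 0.3651, -0.7303, 0.5477).
r_{12} = q_1·a_2 = -1.6432.
u_2 = a_2 + 1.6432·q_1 = (4.3000, 3.6000, 2.8000, -0.1000).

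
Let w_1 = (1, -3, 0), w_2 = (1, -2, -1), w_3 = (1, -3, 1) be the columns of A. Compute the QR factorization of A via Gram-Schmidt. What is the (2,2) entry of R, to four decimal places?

r_{22} = 1.0488

w_1 = (1, -3, 0); ‖w_1‖ = 3.1623, so q_1 = (0.3162, -0.9487, 0.0000).
q_1·w_2 = 0.3162·1 + (-0.9487)·(-2) + 0.0000·(-1) = 2.2136.
u_2 = w_2 − 2.2136·q_1 = (0.3000, 0.1000, -1.0000).
r_{22} = ‖u_2‖ = 1.0488.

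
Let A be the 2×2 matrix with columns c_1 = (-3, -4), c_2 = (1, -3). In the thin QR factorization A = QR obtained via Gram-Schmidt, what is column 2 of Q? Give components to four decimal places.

e_2 = (0.8000, -0.6000)

c_1 = (-3, -4); ‖c_1‖ = 5.0000, so e_1 = (-0.6000, -0.8000).
e_1·c_2 = (-0.6000)·1 + (-0.8000)·(-3) = 1.8000.
u_2 = c_2 − 1.8000·e_1 = (2.0800, -1.5600).
‖u_2‖ = 2.6000, so e_2 = (0.8000, -0.6000).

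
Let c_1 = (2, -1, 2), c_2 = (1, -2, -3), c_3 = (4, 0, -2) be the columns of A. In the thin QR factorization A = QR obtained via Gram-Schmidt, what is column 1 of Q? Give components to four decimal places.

e_1 = (0.6667, -0.3333, 0.6667)

c_1 = (2, -1, 2); ‖c_1‖ = 3.0000, so e_1 = (0.6667, -0.3333, 0.6667).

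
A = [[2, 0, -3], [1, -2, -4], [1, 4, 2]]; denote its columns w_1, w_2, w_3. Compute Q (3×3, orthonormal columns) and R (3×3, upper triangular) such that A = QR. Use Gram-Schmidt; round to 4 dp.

w_1 = (2, 1, 1); ‖w_1‖ = 2.4495, so q_1 = (0.8165, 0.4082, 0.4082).
q_1·w_2 = 0.8165·0 + 0.4082·(-2) + 0.4082·4 = 0.8165.
u_2 = w_2 − 0.8165·q_1 = (-0.6667, -2.3333, 3.6667).
‖u_2‖ = 4.3970, so q_2 = (-0.1516, -0.5307, 0.8339).
q_1·w_3 = 0.8165·(-3) + 0.4082·(-4) + 0.4082·2 = -3.2660; q_2·w_3 = (-0.1516)·(-3) + (-0.5307)·(-4) + 0.8339·2 = 4.2453.
u_3 = w_3 + 3.2660·q_1 − 4.2453·q_2 = (0.3103, -0.4138, -0.2069).
‖u_3‖ = 0.5571, so q_3 = (0.5571, -0.7428, -0.3714).

Q = [[0.8165, -0.1516, 0.5571], [0.4082, -0.5307, -0.7428], [0.4082, 0.8339, -0.3714]], R = [[2.4495, 0.8165, -3.2660], [0.0000, 4.3970, 4.2453], [0.0000, 0.0000, 0.5571]]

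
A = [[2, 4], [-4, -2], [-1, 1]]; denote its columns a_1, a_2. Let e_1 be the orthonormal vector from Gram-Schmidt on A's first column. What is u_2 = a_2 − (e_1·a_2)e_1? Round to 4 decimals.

a_1 = (2, -4, -1); ‖a_1‖ = 4.5826, so e_1 = (0.4364, -0.8729, -0.2182).
e_1·a_2 = 0.4364·4 + (-0.8729)·(-2) + (-0.2182)·1 = 3.2733.
u_2 = a_2 − 3.2733·e_1 = (2.5714, 0.8571, 1.7143).

u_2 = (2.5714, 0.8571, 1.7143)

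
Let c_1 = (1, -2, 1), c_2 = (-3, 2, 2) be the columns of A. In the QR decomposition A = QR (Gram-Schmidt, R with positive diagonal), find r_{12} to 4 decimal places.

r_{12} = -2.0412

c_1 = (1, -2, 1); ‖c_1‖ = 2.4495, so q_1 = (0.4082, -0.8165, 0.4082).
r_{12} = q_1·c_2 = -2.0412.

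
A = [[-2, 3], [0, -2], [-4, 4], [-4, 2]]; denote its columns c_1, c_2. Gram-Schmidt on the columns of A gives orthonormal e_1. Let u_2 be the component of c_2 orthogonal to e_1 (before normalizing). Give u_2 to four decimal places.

e_1 = c_1/‖c_1‖ = (-2, 0, -4, -4)/6.0000 = (-0.3333, 0.0000, -0.6667, -0.6667).
r_{12} = e_1·c_2 = -5.0000.
u_2 = c_2 + 5.0000·e_1 = (1.3333, -2.0000, 0.6667, -1.3333).

u_2 = (1.3333, -2.0000, 0.6667, -1.3333)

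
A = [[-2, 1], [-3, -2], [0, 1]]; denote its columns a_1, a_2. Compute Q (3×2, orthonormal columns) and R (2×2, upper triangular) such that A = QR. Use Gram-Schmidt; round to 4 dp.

a_1 = (-2, -3, 0); ‖a_1‖ = 3.6056, so q_1 = (-0.5547, -0.8321, 0.0000).
q_1·a_2 = (-0.5547)·1 + (-0.8321)·(-2) + 0.0000·1 = 1.1094.
u_2 = a_2 − 1.1094·q_1 = (1.6154, -1.0769, 1.0000).
‖u_2‖ = 2.1839, so q_2 = (0.7397, -0.4931, 0.4579).

Q = [[-0.5547, 0.7397], [-0.8321, -0.4931], [0.0000, 0.4579]], R = [[3.6056, 1.1094], [0.0000, 2.1839]]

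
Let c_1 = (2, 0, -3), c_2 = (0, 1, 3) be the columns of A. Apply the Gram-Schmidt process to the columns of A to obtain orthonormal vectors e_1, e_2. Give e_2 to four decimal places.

e_2 = (0.7132, 0.5151, 0.4755)

c_1 = (2, 0, -3); ‖c_1‖ = 3.6056, so e_1 = (0.5547, 0.0000, -0.8321).
e_1·c_2 = 0.5547·0 + 0.0000·1 + (-0.8321)·3 = -2.4962.
u_2 = c_2 + 2.4962·e_1 = (1.3846, 1.0000, 0.9231).
‖u_2‖ = 1.9415, so e_2 = (0.7132, 0.5151, 0.4755).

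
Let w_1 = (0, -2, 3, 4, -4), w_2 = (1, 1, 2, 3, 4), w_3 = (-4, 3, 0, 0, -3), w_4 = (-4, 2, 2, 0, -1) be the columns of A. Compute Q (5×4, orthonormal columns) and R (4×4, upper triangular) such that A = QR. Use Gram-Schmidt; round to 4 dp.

Q = [[0.0000, 0.1796, -0.6797, -0.4389], [-0.2981, 0.1796, 0.6997, -0.3679], [0.4472, 0.3592, 0.0833, 0.6480], [0.5963, 0.5388, 0.1376, -0.4527], [-0.5963, 0.7184, -0.1498, 0.2172]], R = [[6.7082, 0.0000, 0.8944, 0.8944], [0.0000, 5.5678, -2.3349, -0.3592], [0.0000, 0.0000, 5.2677, 4.4348], [0.0000, 0.0000, 0.0000, 2.0984]]

w_1 = (0, -2, 3, 4, -4); ‖w_1‖ = 6.7082, so e_1 = (0.0000, -0.2981, 0.4472, 0.5963, -0.5963).
e_1·w_2 = 0.0000·1 + (-0.2981)·1 + 0.4472·2 + 0.5963·3 + (-0.5963)·4 = 0.0000.
u_2 = w_2 + 0.0000·e_1 = (1.0000, 1.0000, 2.0000, 3.0000, 4.0000).
‖u_2‖ = 5.5678, so e_2 = (0.1796, 0.1796, 0.3592, 0.5388, 0.7184).
e_1·w_3 = 0.0000·(-4) + (-0.2981)·3 + 0.4472·0 + 0.5963·0 + (-0.5963)·(-3) = 0.8944; e_2·w_3 = 0.1796·(-4) + 0.1796·3 + 0.3592·0 + 0.5388·0 + 0.7184·(-3) = -2.3349.
u_3 = w_3 − 0.8944·e_1 + 2.3349·e_2 = (-3.5806, 3.6860, 0.4387, 0.7247, -0.7892).
‖u_3‖ = 5.2677, so e_3 = (-0.6797, 0.6997, 0.0833, 0.1376, -0.1498).
e_1·w_4 = 0.0000·(-4) + (-0.2981)·2 + 0.4472·2 + 0.5963·0 + (-0.5963)·(-1) = 0.8944; e_2·w_4 = 0.1796·(-4) + 0.1796·2 + 0.3592·2 + 0.5388·0 + 0.7184·(-1) = -0.3592; e_3·w_4 = (-0.6797)·(-4) + 0.6997·2 + 0.0833·2 + 0.1376·0 + (-0.1498)·(-1) = 4.4348.
u_4 = w_4 − 0.8944·e_1 + 0.3592·e_2 − 4.4348·e_3 = (-0.9209, -0.7721, 1.3597, -0.9499, 0.4559).
‖u_4‖ = 2.0984, so e_4 = (-0.4389, -0.3679, 0.6480, -0.4527, 0.2172).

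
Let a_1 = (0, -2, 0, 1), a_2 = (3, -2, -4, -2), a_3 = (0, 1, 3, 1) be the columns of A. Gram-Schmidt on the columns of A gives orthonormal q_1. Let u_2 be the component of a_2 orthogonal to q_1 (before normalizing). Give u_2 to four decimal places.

a_1 = (0, -2, 0, 1); ‖a_1‖ = 2.2361, so q_1 = (0.0000, -0.8944, 0.0000, 0.4472).
q_1·a_2 = 0.0000·3 + (-0.8944)·(-2) + 0.0000·(-4) + 0.4472·(-2) = 0.8944.
u_2 = a_2 − 0.8944·q_1 = (3.0000, -1.2000, -4.0000, -2.4000).

u_2 = (3.0000, -1.2000, -4.0000, -2.4000)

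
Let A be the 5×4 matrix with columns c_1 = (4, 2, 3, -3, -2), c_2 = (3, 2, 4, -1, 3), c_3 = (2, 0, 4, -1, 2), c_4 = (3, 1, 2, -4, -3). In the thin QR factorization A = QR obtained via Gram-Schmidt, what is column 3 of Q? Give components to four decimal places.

e_3 = (-0.1423, -0.8092, 0.5501, -0.1183, -0.0912)

e_1 = c_1/‖c_1‖ = (4, 2, 3, -3, -2)/6.4807 = (0.6172, 0.3086, 0.4629, -0.4629, -0.3086).
r_{12} = e_1·c_2 = 3.8576.
u_2 = c_2 − 3.8576·e_1 = (0.6190, 0.8095, 2.2143, 0.7857, 4.1905).
‖u_2‖ = 4.9111, so e_2 = (0.1261, 0.1648, 0.4509, 0.1600, 0.8533).
r_{13} = e_1·c_3 = 2.9318; r_{23} = e_2·c_3 = 3.6021.
u_3 = c_3 − 2.9318·e_1 − 3.6021·e_2 = (-0.2636, -1.4985, 1.0188, -0.2192, -0.1688).
‖u_3‖ = 1.8519, so e_3 = (-0.1423, -0.8092, 0.5501, -0.1183, -0.0912).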